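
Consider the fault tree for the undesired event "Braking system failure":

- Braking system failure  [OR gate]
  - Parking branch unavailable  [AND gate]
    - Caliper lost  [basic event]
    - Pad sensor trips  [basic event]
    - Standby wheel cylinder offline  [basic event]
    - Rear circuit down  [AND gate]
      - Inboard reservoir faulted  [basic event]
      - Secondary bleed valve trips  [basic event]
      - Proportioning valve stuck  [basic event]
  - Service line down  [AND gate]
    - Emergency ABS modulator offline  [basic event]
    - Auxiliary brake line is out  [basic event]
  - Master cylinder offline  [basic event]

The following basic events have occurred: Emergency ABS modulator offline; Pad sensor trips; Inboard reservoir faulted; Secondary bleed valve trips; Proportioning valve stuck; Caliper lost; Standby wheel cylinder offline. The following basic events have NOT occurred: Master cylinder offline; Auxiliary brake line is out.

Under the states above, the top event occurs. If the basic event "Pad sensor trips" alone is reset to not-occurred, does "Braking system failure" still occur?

Counterfactual: set "Pad sensor trips" to not occurred.
Rear circuit down [AND]: Inboard reservoir faulted=occurs, Secondary bleed valve trips=occurs, Proportioning valve stuck=occurs → all inputs occur → occurs.
Parking branch unavailable [AND]: Caliper lost=occurs, Pad sensor trips=not, Standby wheel cylinder offline=occurs, Rear circuit down=occurs → not all inputs occur → does not occur.
Service line down [AND]: Emergency ABS modulator offline=occurs, Auxiliary brake line is out=not → not all inputs occur → does not occur.
Braking system failure [OR]: Parking branch unavailable=not, Service line down=not, Master cylinder offline=not → no input occurs → does not occur.

No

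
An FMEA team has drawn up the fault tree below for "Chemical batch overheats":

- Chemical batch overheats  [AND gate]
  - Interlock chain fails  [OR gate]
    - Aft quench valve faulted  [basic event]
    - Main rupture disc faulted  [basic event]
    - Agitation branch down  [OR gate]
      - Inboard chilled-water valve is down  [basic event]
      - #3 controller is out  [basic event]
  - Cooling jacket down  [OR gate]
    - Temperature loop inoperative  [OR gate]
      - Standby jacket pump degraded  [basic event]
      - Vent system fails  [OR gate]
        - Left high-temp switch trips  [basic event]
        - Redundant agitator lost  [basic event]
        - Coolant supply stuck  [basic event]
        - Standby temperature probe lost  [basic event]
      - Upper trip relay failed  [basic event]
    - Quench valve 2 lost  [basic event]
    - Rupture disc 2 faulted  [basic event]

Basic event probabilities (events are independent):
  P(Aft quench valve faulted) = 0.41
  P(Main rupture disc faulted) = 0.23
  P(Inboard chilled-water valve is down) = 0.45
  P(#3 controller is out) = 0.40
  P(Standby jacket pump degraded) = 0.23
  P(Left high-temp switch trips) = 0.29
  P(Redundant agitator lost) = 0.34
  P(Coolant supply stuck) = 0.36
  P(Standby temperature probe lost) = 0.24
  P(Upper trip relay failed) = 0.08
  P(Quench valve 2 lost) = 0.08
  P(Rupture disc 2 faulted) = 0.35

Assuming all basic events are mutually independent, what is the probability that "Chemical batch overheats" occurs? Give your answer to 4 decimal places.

P(Agitation branch down) [OR] = 1 − (1−0.45) × (1−0.40) = 0.670000
P(Interlock chain fails) [OR] = 1 − (1−0.41) × (1−0.23) × (1−0.670000) = 0.850081
P(Vent system fails) [OR] = 1 − (1−0.29) × (1−0.34) × (1−0.36) × (1−0.24) = 0.772073
P(Temperature loop inoperative) [OR] = 1 − (1−0.23) × (1−0.772073) × (1−0.08) = 0.838537
P(Cooling jacket down) [OR] = 1 − (1−0.838537) × (1−0.08) × (1−0.35) = 0.903445
P(Chemical batch overheats) [AND] = 0.850081 × 0.903445 = 0.768001
Rounded to 4 decimal places: P(Chemical batch overheats) ≈ 0.7680.

0.7680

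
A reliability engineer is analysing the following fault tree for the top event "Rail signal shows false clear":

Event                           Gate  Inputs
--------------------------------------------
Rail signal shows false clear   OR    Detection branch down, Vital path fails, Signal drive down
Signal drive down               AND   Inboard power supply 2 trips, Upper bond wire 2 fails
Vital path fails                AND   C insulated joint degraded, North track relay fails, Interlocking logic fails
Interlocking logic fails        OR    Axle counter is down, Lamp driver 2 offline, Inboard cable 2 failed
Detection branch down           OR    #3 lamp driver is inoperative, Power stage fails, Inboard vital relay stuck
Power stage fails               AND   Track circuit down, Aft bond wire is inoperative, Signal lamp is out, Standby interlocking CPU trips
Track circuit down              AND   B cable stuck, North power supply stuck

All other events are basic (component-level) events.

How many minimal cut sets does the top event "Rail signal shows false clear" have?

7

Track circuit down [AND]: one cut set from each child combined → 1 × 1 = 1 cut set(s).
Power stage fails [AND]: one cut set from each child combined → 1 × 1 × 1 × 1 = 1 cut set(s).
Detection branch down [OR]: union of children's cut sets → 3 cut set(s).
Interlocking logic fails [OR]: union of children's cut sets → 3 cut set(s).
Vital path fails [AND]: one cut set from each child combined → 1 × 1 × 3 = 3 cut set(s).
Signal drive down [AND]: one cut set from each child combined → 1 × 1 = 1 cut set(s).
Rail signal shows false clear [OR]: union of children's cut sets → 7 cut set(s).
Minimal cut sets: {#3 lamp driver is inoperative}; {Aft bond wire is inoperative, B cable stuck, North power supply stuck, Signal lamp is out, Standby interlocking CPU trips}; {Inboard vital relay stuck}; {Axle counter is down, C insulated joint degraded, North track relay fails}; {C insulated joint degraded, Lamp driver 2 offline, North track relay fails}; {C insulated joint degraded, Inboard cable 2 failed, North track relay fails}; {Inboard power supply 2 trips, Upper bond wire 2 fails}.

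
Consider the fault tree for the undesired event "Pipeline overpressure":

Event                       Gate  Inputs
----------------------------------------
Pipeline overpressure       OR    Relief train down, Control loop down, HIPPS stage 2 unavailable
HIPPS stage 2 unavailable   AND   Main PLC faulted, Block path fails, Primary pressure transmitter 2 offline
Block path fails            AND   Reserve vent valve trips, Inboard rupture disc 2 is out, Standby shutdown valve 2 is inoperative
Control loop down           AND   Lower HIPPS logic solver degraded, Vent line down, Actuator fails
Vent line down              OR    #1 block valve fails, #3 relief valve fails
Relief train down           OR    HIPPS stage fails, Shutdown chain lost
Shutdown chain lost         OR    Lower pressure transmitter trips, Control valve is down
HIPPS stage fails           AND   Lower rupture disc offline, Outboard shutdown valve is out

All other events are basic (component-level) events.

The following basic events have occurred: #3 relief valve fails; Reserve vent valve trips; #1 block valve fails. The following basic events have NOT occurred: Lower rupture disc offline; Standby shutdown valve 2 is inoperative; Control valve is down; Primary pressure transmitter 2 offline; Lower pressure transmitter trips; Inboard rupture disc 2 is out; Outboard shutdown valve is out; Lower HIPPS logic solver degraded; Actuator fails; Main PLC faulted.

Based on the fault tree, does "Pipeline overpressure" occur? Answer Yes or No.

No

HIPPS stage fails [AND]: Lower rupture disc offline=not, Outboard shutdown valve is out=not → not all inputs occur → does not occur.
Shutdown chain lost [OR]: Lower pressure transmitter trips=not, Control valve is down=not → no input occurs → does not occur.
Relief train down [OR]: HIPPS stage fails=not, Shutdown chain lost=not → no input occurs → does not occur.
Vent line down [OR]: #1 block valve fails=occurs, #3 relief valve fails=occurs → at least one input occurs → occurs.
Control loop down [AND]: Lower HIPPS logic solver degraded=not, Vent line down=occurs, Actuator fails=not → not all inputs occur → does not occur.
Block path fails [AND]: Reserve vent valve trips=occurs, Inboard rupture disc 2 is out=not, Standby shutdown valve 2 is inoperative=not → not all inputs occur → does not occur.
HIPPS stage 2 unavailable [AND]: Main PLC faulted=not, Block path fails=not, Primary pressure transmitter 2 offline=not → not all inputs occur → does not occur.
Pipeline overpressure [OR]: Relief train down=not, Control loop down=not, HIPPS stage 2 unavailable=not → no input occurs → does not occur.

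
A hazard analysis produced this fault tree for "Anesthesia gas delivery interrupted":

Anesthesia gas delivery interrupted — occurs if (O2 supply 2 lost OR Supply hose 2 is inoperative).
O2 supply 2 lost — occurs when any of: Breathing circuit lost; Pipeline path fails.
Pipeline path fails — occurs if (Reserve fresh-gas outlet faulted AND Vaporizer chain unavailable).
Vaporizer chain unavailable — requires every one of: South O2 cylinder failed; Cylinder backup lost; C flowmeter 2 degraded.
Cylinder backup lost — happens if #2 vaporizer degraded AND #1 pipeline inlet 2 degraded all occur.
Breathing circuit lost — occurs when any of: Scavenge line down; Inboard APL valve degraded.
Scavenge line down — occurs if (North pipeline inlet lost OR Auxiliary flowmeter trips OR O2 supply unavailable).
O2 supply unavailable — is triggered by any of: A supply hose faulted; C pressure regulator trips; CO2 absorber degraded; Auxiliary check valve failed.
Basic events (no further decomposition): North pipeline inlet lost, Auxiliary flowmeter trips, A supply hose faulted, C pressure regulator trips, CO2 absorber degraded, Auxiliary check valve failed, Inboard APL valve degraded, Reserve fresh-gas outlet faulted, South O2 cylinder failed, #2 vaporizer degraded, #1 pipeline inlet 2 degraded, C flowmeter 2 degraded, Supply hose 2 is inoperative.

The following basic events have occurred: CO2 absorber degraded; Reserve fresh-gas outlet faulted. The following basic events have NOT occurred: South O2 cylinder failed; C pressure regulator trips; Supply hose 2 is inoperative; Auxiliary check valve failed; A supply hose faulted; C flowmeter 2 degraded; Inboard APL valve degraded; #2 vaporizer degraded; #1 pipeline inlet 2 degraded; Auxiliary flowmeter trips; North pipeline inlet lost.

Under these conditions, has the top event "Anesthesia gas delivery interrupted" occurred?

Yes

O2 supply unavailable [OR]: A supply hose faulted=not, C pressure regulator trips=not, CO2 absorber degraded=occurs, Auxiliary check valve failed=not → at least one input occurs → occurs.
Scavenge line down [OR]: North pipeline inlet lost=not, Auxiliary flowmeter trips=not, O2 supply unavailable=occurs → at least one input occurs → occurs.
Breathing circuit lost [OR]: Scavenge line down=occurs, Inboard APL valve degraded=not → at least one input occurs → occurs.
Cylinder backup lost [AND]: #2 vaporizer degraded=not, #1 pipeline inlet 2 degraded=not → not all inputs occur → does not occur.
Vaporizer chain unavailable [AND]: South O2 cylinder failed=not, Cylinder backup lost=not, C flowmeter 2 degraded=not → not all inputs occur → does not occur.
Pipeline path fails [AND]: Reserve fresh-gas outlet faulted=occurs, Vaporizer chain unavailable=not → not all inputs occur → does not occur.
O2 supply 2 lost [OR]: Breathing circuit lost=occurs, Pipeline path fails=not → at least one input occurs → occurs.
Anesthesia gas delivery interrupted [OR]: O2 supply 2 lost=occurs, Supply hose 2 is inoperative=not → at least one input occurs → occurs.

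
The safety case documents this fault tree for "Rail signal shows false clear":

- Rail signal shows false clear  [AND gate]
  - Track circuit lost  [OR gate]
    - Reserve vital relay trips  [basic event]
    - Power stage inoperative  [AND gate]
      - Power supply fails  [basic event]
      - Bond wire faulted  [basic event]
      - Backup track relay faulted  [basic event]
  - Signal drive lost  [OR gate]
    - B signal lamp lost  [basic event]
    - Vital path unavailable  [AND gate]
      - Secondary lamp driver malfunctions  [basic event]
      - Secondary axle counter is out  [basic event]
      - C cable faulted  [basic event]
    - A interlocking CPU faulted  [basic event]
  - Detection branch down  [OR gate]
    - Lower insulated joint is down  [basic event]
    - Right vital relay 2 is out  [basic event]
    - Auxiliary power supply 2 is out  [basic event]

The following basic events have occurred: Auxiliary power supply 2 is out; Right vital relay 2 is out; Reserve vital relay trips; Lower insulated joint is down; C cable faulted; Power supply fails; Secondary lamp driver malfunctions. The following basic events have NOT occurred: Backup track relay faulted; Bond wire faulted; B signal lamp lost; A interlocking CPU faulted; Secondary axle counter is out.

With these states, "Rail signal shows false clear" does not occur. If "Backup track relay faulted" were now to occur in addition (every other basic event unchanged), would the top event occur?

Counterfactual: set "Backup track relay faulted" to occurred.
Power stage inoperative [AND]: Power supply fails=occurs, Bond wire faulted=not, Backup track relay faulted=occurs → not all inputs occur → does not occur.
Track circuit lost [OR]: Reserve vital relay trips=occurs, Power stage inoperative=not → at least one input occurs → occurs.
Vital path unavailable [AND]: Secondary lamp driver malfunctions=occurs, Secondary axle counter is out=not, C cable faulted=occurs → not all inputs occur → does not occur.
Signal drive lost [OR]: B signal lamp lost=not, Vital path unavailable=not, A interlocking CPU faulted=not → no input occurs → does not occur.
Detection branch down [OR]: Lower insulated joint is down=occurs, Right vital relay 2 is out=occurs, Auxiliary power supply 2 is out=occurs → at least one input occurs → occurs.
Rail signal shows false clear [AND]: Track circuit lost=occurs, Signal drive lost=not, Detection branch down=occurs → not all inputs occur → does not occur.

No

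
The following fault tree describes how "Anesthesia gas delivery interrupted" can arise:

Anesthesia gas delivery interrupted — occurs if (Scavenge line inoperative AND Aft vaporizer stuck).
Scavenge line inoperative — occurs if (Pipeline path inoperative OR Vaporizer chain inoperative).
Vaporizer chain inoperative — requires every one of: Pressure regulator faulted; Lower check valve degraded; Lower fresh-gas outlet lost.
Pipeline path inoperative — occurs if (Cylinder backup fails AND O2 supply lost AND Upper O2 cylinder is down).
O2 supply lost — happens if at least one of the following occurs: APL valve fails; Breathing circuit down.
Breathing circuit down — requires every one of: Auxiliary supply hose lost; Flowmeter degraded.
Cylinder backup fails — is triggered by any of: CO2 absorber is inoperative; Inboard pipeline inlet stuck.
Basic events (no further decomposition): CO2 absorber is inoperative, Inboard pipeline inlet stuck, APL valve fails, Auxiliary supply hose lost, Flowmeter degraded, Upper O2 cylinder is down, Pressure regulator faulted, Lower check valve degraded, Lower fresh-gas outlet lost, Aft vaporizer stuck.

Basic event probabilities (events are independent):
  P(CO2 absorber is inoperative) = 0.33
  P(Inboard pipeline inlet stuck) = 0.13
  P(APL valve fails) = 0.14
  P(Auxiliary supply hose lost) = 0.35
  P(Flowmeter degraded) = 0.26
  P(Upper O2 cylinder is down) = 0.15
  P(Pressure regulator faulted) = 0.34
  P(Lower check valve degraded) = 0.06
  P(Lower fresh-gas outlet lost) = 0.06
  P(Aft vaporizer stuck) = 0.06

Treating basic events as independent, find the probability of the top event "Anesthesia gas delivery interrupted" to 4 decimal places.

0.0009

P(Cylinder backup fails) [OR] = 1 − (1−0.33) × (1−0.13) = 0.417100
P(Breathing circuit down) [AND] = 0.35 × 0.26 = 0.091000
P(O2 supply lost) [OR] = 1 − (1−0.14) × (1−0.091000) = 0.218260
P(Pipeline path inoperative) [AND] = 0.417100 × 0.218260 × 0.15 = 0.013655
P(Vaporizer chain inoperative) [AND] = 0.34 × 0.06 × 0.06 = 0.001224
P(Scavenge line inoperative) [OR] = 1 − (1−0.013655) × (1−0.001224) = 0.014862
P(Anesthesia gas delivery interrupted) [AND] = 0.014862 × 0.06 = 0.000892
Rounded to 4 decimal places: P(Anesthesia gas delivery interrupted) ≈ 0.0009.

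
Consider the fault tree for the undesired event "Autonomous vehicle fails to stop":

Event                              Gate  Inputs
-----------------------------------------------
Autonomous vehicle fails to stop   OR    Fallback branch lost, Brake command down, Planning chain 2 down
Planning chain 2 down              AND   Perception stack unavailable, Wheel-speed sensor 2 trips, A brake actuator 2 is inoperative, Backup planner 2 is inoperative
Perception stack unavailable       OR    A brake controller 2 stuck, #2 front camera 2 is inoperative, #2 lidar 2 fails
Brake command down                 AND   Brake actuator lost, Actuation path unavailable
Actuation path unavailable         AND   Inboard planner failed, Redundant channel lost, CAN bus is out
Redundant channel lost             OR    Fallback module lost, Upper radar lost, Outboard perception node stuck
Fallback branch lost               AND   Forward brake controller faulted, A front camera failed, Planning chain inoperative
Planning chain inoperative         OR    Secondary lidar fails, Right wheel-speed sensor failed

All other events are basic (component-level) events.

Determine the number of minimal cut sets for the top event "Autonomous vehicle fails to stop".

8

Planning chain inoperative [OR]: union of children's cut sets → 2 cut set(s).
Fallback branch lost [AND]: one cut set from each child combined → 1 × 1 × 2 = 2 cut set(s).
Redundant channel lost [OR]: union of children's cut sets → 3 cut set(s).
Actuation path unavailable [AND]: one cut set from each child combined → 1 × 3 × 1 = 3 cut set(s).
Brake command down [AND]: one cut set from each child combined → 1 × 3 = 3 cut set(s).
Perception stack unavailable [OR]: union of children's cut sets → 3 cut set(s).
Planning chain 2 down [AND]: one cut set from each child combined → 3 × 1 × 1 × 1 = 3 cut set(s).
Autonomous vehicle fails to stop [OR]: union of children's cut sets → 8 cut set(s).
Minimal cut sets: {A front camera failed, Forward brake controller faulted, Secondary lidar fails}; {A front camera failed, Forward brake controller faulted, Right wheel-speed sensor failed}; {Brake actuator lost, CAN bus is out, Fallback module lost, Inboard planner failed}; {Brake actuator lost, CAN bus is out, Inboard planner failed, Upper radar lost}; {Brake actuator lost, CAN bus is out, Inboard planner failed, Outboard perception node stuck}; {A brake actuator 2 is inoperative, A brake controller 2 stuck, Backup planner 2 is inoperative, Wheel-speed sensor 2 trips}; {#2 front camera 2 is inoperative, A brake actuator 2 is inoperative, Backup planner 2 is inoperative, Wheel-speed sensor 2 trips}; {#2 lidar 2 fails, A brake actuator 2 is inoperative, Backup planner 2 is inoperative, Wheel-speed sensor 2 trips}.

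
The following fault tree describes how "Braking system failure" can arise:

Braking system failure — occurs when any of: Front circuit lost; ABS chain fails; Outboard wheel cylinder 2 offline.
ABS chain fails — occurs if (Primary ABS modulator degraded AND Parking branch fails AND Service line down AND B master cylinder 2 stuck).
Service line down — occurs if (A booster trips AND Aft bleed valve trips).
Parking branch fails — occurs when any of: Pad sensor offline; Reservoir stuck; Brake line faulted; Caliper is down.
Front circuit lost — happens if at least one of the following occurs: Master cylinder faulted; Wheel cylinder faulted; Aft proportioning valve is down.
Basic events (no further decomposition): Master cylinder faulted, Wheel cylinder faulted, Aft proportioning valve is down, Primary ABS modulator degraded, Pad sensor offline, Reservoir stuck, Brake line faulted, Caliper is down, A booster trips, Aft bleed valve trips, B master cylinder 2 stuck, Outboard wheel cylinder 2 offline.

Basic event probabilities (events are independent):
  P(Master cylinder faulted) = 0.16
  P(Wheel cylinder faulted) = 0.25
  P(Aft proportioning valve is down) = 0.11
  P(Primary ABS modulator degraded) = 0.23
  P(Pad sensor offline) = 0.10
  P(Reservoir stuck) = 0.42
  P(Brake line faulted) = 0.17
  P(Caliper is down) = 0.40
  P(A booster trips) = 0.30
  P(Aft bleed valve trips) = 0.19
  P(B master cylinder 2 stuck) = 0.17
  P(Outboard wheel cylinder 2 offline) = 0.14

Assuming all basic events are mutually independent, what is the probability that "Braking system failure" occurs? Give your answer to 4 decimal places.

0.5186

P(Front circuit lost) [OR] = 1 − (1−0.16) × (1−0.25) × (1−0.11) = 0.439300
P(Parking branch fails) [OR] = 1 − (1−0.10) × (1−0.42) × (1−0.17) × (1−0.40) = 0.740044
P(Service line down) [AND] = 0.30 × 0.19 = 0.057000
P(ABS chain fails) [AND] = 0.23 × 0.740044 × 0.057000 × 0.17 = 0.001649
P(Braking system failure) [OR] = 1 − (1−0.439300) × (1−0.001649) × (1−0.14) = 0.518593
Rounded to 4 decimal places: P(Braking system failure) ≈ 0.5186.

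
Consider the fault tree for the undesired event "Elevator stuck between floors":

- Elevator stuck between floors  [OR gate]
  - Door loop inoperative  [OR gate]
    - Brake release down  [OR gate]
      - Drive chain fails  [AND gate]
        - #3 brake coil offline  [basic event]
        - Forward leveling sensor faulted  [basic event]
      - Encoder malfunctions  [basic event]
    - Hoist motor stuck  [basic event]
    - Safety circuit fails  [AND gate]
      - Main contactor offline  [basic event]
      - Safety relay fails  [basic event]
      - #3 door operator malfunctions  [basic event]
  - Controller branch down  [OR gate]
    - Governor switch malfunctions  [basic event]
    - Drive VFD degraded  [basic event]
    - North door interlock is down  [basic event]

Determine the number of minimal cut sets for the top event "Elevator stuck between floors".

Drive chain fails [AND]: one cut set from each child combined → 1 × 1 = 1 cut set(s).
Brake release down [OR]: union of children's cut sets → 2 cut set(s).
Safety circuit fails [AND]: one cut set from each child combined → 1 × 1 × 1 = 1 cut set(s).
Door loop inoperative [OR]: union of children's cut sets → 4 cut set(s).
Controller branch down [OR]: union of children's cut sets → 3 cut set(s).
Elevator stuck between floors [OR]: union of children's cut sets → 7 cut set(s).
Minimal cut sets: {#3 brake coil offline, Forward leveling sensor faulted}; {Encoder malfunctions}; {Hoist motor stuck}; {#3 door operator malfunctions, Main contactor offline, Safety relay fails}; {Governor switch malfunctions}; {Drive VFD degraded}; {North door interlock is down}.

7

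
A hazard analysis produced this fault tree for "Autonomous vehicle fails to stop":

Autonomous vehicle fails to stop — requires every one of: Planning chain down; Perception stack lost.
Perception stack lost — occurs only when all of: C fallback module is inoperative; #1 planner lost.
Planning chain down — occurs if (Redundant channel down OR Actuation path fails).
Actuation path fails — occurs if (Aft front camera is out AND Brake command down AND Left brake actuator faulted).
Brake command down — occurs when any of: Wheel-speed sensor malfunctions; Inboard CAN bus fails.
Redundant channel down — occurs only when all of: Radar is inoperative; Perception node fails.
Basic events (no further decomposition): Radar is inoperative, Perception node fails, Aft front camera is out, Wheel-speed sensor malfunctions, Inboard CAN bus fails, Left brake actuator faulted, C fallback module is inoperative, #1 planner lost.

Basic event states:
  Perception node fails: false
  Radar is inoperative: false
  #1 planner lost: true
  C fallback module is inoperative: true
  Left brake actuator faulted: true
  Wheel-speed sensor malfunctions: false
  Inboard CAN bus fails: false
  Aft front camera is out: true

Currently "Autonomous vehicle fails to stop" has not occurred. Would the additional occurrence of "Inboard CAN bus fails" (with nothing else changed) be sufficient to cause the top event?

Counterfactual: set "Inboard CAN bus fails" to occurred.
Redundant channel down [AND]: Radar is inoperative=not, Perception node fails=not → not all inputs occur → does not occur.
Brake command down [OR]: Wheel-speed sensor malfunctions=not, Inboard CAN bus fails=occurs → at least one input occurs → occurs.
Actuation path fails [AND]: Aft front camera is out=occurs, Brake command down=occurs, Left brake actuator faulted=occurs → all inputs occur → occurs.
Planning chain down [OR]: Redundant channel down=not, Actuation path fails=occurs → at least one input occurs → occurs.
Perception stack lost [AND]: C fallback module is inoperative=occurs, #1 planner lost=occurs → all inputs occur → occurs.
Autonomous vehicle fails to stop [AND]: Planning chain down=occurs, Perception stack lost=occurs → all inputs occur → occurs.

Yes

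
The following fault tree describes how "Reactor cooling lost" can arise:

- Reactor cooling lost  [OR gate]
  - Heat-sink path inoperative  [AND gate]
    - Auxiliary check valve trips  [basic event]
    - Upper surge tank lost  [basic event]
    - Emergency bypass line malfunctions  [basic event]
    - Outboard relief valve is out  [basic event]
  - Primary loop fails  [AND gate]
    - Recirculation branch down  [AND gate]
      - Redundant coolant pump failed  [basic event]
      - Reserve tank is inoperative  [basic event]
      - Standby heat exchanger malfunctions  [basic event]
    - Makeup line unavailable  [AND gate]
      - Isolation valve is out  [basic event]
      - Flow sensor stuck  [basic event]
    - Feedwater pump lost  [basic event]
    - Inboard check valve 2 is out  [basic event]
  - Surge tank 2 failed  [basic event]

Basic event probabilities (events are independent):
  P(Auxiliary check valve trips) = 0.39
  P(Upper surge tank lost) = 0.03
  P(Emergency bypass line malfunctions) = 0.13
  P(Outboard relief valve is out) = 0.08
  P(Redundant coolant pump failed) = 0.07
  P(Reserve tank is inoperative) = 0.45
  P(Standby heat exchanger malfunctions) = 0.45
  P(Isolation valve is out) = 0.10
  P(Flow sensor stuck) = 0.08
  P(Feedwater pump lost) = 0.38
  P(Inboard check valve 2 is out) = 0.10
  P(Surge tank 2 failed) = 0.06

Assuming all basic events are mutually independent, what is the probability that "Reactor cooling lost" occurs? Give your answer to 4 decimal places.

P(Heat-sink path inoperative) [AND] = 0.39 × 0.03 × 0.13 × 0.08 = 0.000122
P(Recirculation branch down) [AND] = 0.07 × 0.45 × 0.45 = 0.014175
P(Makeup line unavailable) [AND] = 0.10 × 0.08 = 0.008000
P(Primary loop fails) [AND] = 0.014175 × 0.008000 × 0.38 × 0.10 = 0.000004
P(Reactor cooling lost) [OR] = 1 − (1−0.000122) × (1−0.000004) × (1−0.06) = 0.060118
Rounded to 4 decimal places: P(Reactor cooling lost) ≈ 0.0601.

0.0601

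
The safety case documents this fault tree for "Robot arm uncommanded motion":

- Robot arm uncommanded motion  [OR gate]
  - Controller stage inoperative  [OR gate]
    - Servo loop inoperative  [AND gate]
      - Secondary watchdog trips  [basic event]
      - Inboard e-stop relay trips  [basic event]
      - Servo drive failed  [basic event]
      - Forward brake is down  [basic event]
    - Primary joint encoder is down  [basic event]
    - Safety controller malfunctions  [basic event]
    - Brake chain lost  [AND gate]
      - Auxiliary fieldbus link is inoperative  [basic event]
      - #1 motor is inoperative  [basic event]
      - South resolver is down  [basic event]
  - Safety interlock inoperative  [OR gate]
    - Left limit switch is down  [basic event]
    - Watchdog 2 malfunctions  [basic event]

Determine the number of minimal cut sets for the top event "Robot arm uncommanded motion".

Servo loop inoperative [AND]: one cut set from each child combined → 1 × 1 × 1 × 1 = 1 cut set(s).
Brake chain lost [AND]: one cut set from each child combined → 1 × 1 × 1 = 1 cut set(s).
Controller stage inoperative [OR]: union of children's cut sets → 4 cut set(s).
Safety interlock inoperative [OR]: union of children's cut sets → 2 cut set(s).
Robot arm uncommanded motion [OR]: union of children's cut sets → 6 cut set(s).
Minimal cut sets: {Forward brake is down, Inboard e-stop relay trips, Secondary watchdog trips, Servo drive failed}; {Primary joint encoder is down}; {Safety controller malfunctions}; {#1 motor is inoperative, Auxiliary fieldbus link is inoperative, South resolver is down}; {Left limit switch is down}; {Watchdog 2 malfunctions}.

6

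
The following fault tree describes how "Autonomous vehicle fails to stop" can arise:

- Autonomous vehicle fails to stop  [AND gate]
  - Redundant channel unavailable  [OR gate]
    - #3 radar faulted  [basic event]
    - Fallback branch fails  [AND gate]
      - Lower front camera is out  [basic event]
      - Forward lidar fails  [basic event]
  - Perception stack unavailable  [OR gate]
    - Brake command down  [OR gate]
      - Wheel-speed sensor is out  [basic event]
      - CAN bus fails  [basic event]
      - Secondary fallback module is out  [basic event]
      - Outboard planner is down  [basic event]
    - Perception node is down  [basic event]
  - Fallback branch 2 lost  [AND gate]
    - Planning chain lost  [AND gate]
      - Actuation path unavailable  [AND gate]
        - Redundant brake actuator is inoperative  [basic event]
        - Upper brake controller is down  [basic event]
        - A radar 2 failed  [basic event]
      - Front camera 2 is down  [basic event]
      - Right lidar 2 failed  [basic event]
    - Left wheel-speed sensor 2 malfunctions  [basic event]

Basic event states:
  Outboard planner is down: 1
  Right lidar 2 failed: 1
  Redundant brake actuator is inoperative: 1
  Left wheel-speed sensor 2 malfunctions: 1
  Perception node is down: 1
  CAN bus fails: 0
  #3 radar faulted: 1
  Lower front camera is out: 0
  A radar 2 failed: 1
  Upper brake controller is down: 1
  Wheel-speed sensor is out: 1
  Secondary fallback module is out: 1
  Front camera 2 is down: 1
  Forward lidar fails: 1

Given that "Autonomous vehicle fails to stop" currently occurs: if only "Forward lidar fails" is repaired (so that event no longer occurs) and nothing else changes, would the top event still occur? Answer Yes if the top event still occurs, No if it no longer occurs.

Counterfactual: set "Forward lidar fails" to not occurred.
Fallback branch fails [AND]: Lower front camera is out=not, Forward lidar fails=not → not all inputs occur → does not occur.
Redundant channel unavailable [OR]: #3 radar faulted=occurs, Fallback branch fails=not → at least one input occurs → occurs.
Brake command down [OR]: Wheel-speed sensor is out=occurs, CAN bus fails=not, Secondary fallback module is out=occurs, Outboard planner is down=occurs → at least one input occurs → occurs.
Perception stack unavailable [OR]: Brake command down=occurs, Perception node is down=occurs → at least one input occurs → occurs.
Actuation path unavailable [AND]: Redundant brake actuator is inoperative=occurs, Upper brake controller is down=occurs, A radar 2 failed=occurs → all inputs occur → occurs.
Planning chain lost [AND]: Actuation path unavailable=occurs, Front camera 2 is down=occurs, Right lidar 2 failed=occurs → all inputs occur → occurs.
Fallback branch 2 lost [AND]: Planning chain lost=occurs, Left wheel-speed sensor 2 malfunctions=occurs → all inputs occur → occurs.
Autonomous vehicle fails to stop [AND]: Redundant channel unavailable=occurs, Perception stack unavailable=occurs, Fallback branch 2 lost=occurs → all inputs occur → occurs.

Yes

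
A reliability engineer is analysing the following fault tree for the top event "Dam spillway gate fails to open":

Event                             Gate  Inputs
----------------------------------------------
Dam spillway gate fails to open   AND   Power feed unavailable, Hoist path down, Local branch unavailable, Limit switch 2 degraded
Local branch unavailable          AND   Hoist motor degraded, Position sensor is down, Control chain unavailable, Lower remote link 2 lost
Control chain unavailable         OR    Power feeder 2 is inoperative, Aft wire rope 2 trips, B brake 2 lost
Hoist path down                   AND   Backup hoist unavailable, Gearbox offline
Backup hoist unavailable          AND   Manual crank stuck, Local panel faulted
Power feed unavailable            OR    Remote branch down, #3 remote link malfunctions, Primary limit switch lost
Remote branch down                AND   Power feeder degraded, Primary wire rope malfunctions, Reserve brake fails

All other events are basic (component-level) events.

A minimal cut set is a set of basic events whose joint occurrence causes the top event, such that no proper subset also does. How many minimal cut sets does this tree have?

9

Remote branch down [AND]: one cut set from each child combined → 1 × 1 × 1 = 1 cut set(s).
Power feed unavailable [OR]: union of children's cut sets → 3 cut set(s).
Backup hoist unavailable [AND]: one cut set from each child combined → 1 × 1 = 1 cut set(s).
Hoist path down [AND]: one cut set from each child combined → 1 × 1 = 1 cut set(s).
Control chain unavailable [OR]: union of children's cut sets → 3 cut set(s).
Local branch unavailable [AND]: one cut set from each child combined → 1 × 1 × 3 × 1 = 3 cut set(s).
Dam spillway gate fails to open [AND]: one cut set from each child combined → 3 × 1 × 3 × 1 = 9 cut set(s).
Minimal cut sets: {Gearbox offline, Hoist motor degraded, Limit switch 2 degraded, Local panel faulted, Lower remote link 2 lost, Manual crank stuck, Position sensor is down, Power feeder 2 is inoperative, Power feeder degraded, Primary wire rope malfunctions, Reserve brake fails}; {Aft wire rope 2 trips, Gearbox offline, Hoist motor degraded, Limit switch 2 degraded, Local panel faulted, Lower remote link 2 lost, Manual crank stuck, Position sensor is down, Power feeder degraded, Primary wire rope malfunctions, Reserve brake fails}; {B brake 2 lost, Gearbox offline, Hoist motor degraded, Limit switch 2 degraded, Local panel faulted, Lower remote link 2 lost, Manual crank stuck, Position sensor is down, Power feeder degraded, Primary wire rope malfunctions, Reserve brake fails}; {#3 remote link malfunctions, Gearbox offline, Hoist motor degraded, Limit switch 2 degraded, Local panel faulted, Lower remote link 2 lost, Manual crank stuck, Position sensor is down, Power feeder 2 is inoperative}; {#3 remote link malfunctions, Aft wire rope 2 trips, Gearbox offline, Hoist motor degraded, Limit switch 2 degraded, Local panel faulted, Lower remote link 2 lost, Manual crank stuck, Position sensor is down}; {#3 remote link malfunctions, B brake 2 lost, Gearbox offline, Hoist motor degraded, Limit switch 2 degraded, Local panel faulted, Lower remote link 2 lost, Manual crank stuck, Position sensor is down}; {Gearbox offline, Hoist motor degraded, Limit switch 2 degraded, Local panel faulted, Lower remote link 2 lost, Manual crank stuck, Position sensor is down, Power feeder 2 is inoperative, Primary limit switch lost}; {Aft wire rope 2 trips, Gearbox offline, Hoist motor degraded, Limit switch 2 degraded, Local panel faulted, Lower remote link 2 lost, Manual crank stuck, Position sensor is down, Primary limit switch lost}; {B brake 2 lost, Gearbox offline, Hoist motor degraded, Limit switch 2 degraded, Local panel faulted, Lower remote link 2 lost, Manual crank stuck, Position sensor is down, Primary limit switch lost}.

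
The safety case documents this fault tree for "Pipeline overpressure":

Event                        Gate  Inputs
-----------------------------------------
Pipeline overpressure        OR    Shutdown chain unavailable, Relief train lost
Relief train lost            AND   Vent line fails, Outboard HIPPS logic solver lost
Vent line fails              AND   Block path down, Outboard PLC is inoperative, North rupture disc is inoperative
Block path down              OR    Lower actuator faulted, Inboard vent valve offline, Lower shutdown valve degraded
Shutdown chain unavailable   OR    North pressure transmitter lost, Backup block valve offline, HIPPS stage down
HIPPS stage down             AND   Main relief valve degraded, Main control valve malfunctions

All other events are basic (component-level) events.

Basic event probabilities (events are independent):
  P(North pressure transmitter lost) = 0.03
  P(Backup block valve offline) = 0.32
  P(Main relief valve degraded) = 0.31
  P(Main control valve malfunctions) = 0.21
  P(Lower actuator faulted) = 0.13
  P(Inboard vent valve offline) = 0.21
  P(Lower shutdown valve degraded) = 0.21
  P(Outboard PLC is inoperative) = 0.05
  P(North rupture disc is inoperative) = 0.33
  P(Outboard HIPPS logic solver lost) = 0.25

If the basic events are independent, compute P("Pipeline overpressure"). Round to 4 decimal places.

0.3845

P(HIPPS stage down) [AND] = 0.31 × 0.21 = 0.065100
P(Shutdown chain unavailable) [OR] = 1 − (1−0.03) × (1−0.32) × (1−0.065100) = 0.383340
P(Block path down) [OR] = 1 − (1−0.13) × (1−0.21) × (1−0.21) = 0.457033
P(Vent line fails) [AND] = 0.457033 × 0.05 × 0.33 = 0.007541
P(Relief train lost) [AND] = 0.007541 × 0.25 = 0.001885
P(Pipeline overpressure) [OR] = 1 − (1−0.383340) × (1−0.001885) = 0.384502
Rounded to 4 decimal places: P(Pipeline overpressure) ≈ 0.3845.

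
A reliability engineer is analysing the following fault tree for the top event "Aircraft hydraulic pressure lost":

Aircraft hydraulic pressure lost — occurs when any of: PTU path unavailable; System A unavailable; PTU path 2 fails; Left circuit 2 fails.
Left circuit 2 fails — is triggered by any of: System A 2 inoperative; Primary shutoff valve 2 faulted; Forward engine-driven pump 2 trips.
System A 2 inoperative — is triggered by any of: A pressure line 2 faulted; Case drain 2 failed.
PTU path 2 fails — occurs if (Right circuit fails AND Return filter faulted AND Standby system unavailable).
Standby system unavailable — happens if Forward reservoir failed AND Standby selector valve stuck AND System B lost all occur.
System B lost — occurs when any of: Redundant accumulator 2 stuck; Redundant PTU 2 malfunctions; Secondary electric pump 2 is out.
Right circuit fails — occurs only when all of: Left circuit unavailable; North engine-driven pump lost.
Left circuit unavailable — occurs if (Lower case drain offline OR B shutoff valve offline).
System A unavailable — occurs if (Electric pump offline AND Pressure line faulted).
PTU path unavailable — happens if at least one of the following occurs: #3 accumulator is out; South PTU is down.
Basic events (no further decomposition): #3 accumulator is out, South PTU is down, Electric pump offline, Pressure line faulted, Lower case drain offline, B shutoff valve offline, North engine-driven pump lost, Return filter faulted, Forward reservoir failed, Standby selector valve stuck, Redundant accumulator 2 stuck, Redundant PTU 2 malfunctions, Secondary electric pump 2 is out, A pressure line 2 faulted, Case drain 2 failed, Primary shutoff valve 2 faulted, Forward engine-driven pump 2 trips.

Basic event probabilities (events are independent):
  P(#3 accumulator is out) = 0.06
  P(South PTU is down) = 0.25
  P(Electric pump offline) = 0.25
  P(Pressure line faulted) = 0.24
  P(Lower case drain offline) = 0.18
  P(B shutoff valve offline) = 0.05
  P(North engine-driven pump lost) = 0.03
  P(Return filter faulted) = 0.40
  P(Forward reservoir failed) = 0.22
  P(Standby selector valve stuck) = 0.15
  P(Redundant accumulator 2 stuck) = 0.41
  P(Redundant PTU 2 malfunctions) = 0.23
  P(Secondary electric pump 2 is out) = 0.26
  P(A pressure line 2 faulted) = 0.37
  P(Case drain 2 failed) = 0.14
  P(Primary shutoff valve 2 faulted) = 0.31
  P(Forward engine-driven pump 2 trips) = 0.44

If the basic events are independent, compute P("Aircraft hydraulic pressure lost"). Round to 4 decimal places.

P(PTU path unavailable) [OR] = 1 − (1−0.06) × (1−0.25) = 0.295000
P(System A unavailable) [AND] = 0.25 × 0.24 = 0.060000
P(Left circuit unavailable) [OR] = 1 − (1−0.18) × (1−0.05) = 0.221000
P(Right circuit fails) [AND] = 0.221000 × 0.03 = 0.006630
P(System B lost) [OR] = 1 − (1−0.41) × (1−0.23) × (1−0.26) = 0.663818
P(Standby system unavailable) [AND] = 0.22 × 0.15 × 0.663818 = 0.021906
P(PTU path 2 fails) [AND] = 0.006630 × 0.40 × 0.021906 = 0.000058
P(System A 2 inoperative) [OR] = 1 − (1−0.37) × (1−0.14) = 0.458200
P(Left circuit 2 fails) [OR] = 1 − (1−0.458200) × (1−0.31) × (1−0.44) = 0.790648
P(Aircraft hydraulic pressure lost) [OR] = 1 − (1−0.295000) × (1−0.060000) × (1−0.000058) × (1−0.790648) = 0.861270
Rounded to 4 decimal places: P(Aircraft hydraulic pressure lost) ≈ 0.8613.

0.8613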